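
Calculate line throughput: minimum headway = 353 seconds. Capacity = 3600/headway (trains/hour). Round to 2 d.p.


Capacity = 3600 / headway
Capacity = 3600 / 353
Capacity = 10.20 trains/hour

10.20


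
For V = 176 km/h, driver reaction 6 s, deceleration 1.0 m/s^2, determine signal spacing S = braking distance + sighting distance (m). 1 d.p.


V = 176 / 3.6 = 48.8889 m/s
Braking distance = 48.8889^2 / (2*1.0) = 1195.0617 m
Sighting distance = 48.8889 * 6 = 293.3333 m
S = 1195.0617 + 293.3333 = 1488.4 m

1488.4


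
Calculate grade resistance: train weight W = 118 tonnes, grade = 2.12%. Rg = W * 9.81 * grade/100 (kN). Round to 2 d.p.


Rg = W * 9.81 * grade / 100
Rg = 118 * 9.81 * 2.12 / 100
Rg = 1157.58 * 0.0212
Rg = 24.54 kN

24.54


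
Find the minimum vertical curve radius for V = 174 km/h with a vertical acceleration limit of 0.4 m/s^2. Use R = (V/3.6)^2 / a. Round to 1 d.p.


Convert speed: V = 174 / 3.6 = 48.3333 m/s
V^2 = 2336.1111 m^2/s^2
R_v = 2336.1111 / 0.4
R_v = 5840.3 m

5840.3


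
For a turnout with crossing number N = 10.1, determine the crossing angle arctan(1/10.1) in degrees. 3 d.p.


1/N = 1/10.1 = 0.09901
angle = arctan(0.09901) = 0.098688 rad
angle = 0.098688 * 180/pi = 5.654 degrees

5.654


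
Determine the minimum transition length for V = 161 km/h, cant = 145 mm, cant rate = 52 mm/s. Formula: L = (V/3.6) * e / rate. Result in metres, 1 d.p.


Convert speed: V = 161 / 3.6 = 44.7222 m/s
L = 44.7222 * 145 / 52
L = 6484.7222 / 52
L = 124.7 m

124.7


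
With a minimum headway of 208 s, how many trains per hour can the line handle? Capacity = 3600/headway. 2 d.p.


Capacity = 3600 / headway
Capacity = 3600 / 208
Capacity = 17.31 trains/hour

17.31


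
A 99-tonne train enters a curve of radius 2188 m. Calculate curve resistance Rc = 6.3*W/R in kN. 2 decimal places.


Rc = 6.3 * W / R
Rc = 6.3 * 99 / 2188
Rc = 623.7 / 2188
Rc = 0.29 kN

0.29


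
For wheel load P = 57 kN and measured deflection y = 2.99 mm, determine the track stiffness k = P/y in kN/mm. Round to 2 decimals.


Track stiffness k = P / y
k = 57 / 2.99
k = 19.06 kN/mm

19.06


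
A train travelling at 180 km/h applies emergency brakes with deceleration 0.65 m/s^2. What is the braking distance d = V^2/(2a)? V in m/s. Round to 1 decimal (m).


Convert speed: V = 180 / 3.6 = 50.0 m/s
V^2 = 2500.0
d = 2500.0 / (2 * 0.65)
d = 2500.0 / 1.3
d = 1923.1 m

1923.1


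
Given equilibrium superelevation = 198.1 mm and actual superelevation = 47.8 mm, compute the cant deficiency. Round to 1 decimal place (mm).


Cant deficiency = equilibrium cant - actual cant
CD = 198.1 - 47.8
CD = 150.3 mm

150.3


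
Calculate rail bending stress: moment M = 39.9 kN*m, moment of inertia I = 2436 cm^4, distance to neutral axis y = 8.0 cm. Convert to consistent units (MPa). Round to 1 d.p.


Convert units:
M = 39.9 kN*m = 39900000 N*mm
y = 8.0 cm = 80 mm
I = 2436 cm^4 = 24360000 mm^4
sigma = 39900000 * 80 / 24360000
sigma = 131.0 MPa

131.0


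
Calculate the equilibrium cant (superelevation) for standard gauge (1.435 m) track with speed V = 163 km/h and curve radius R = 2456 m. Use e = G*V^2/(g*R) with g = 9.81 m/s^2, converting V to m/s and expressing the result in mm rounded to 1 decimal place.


Convert speed: V = 163 / 3.6 = 45.2778 m/s
Apply formula: e = 1.435 * 45.2778^2 / (9.81 * 2456)
e = 1.435 * 2050.0772 / 24093.36
e = 0.122103 m = 122.1 mm

122.1


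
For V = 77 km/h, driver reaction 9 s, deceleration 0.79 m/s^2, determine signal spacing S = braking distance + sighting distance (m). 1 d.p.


V = 77 / 3.6 = 21.3889 m/s
Braking distance = 21.3889^2 / (2*0.79) = 289.5472 m
Sighting distance = 21.3889 * 9 = 192.5 m
S = 289.5472 + 192.5 = 482.0 m

482.0


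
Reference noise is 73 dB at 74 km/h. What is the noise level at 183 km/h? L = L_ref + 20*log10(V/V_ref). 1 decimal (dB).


V/V_ref = 183 / 74 = 2.472973
log10(2.472973) = 0.393219
20 * 0.393219 = 7.8644
L = 73 + 7.8644 = 80.9 dB

80.9


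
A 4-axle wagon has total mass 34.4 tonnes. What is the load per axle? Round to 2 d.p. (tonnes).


Load per axle = total weight / number of axles
Load = 34.4 / 4
Load = 8.60 tonnes

8.60


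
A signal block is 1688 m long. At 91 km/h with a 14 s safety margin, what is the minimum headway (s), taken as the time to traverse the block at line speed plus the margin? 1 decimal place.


V = 91 / 3.6 = 25.2778 m/s
Block traversal time = 1688 / 25.2778 = 66.778 s
Headway = 66.778 + 14
Headway = 80.8 s

80.8


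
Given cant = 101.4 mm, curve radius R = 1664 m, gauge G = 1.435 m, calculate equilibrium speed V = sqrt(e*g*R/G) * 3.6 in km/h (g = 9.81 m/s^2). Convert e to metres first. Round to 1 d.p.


Convert cant: e = 101.4 mm = 0.1014 m
V_ms = sqrt(0.1014 * 9.81 * 1664 / 1.435)
V_ms = sqrt(1153.475523) = 33.9629 m/s
V = 33.9629 * 3.6 = 122.3 km/h

122.3


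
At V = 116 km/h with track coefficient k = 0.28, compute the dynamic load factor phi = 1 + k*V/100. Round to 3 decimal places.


phi = 1 + k * V / 100
phi = 1 + 0.28 * 116 / 100
phi = 1 + 0.3248
phi = 1.325

1.325


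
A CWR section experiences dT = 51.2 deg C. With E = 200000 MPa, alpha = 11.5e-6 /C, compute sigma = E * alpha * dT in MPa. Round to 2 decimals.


sigma = E * alpha * dT
sigma = 200000 * 11.5e-6 * 51.2
sigma = 2.3 * 51.2
sigma = 117.76 MPa

117.76


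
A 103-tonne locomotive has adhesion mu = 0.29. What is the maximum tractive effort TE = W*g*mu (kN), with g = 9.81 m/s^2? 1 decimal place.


TE_max = W * g * mu
TE_max = 103 * 9.81 * 0.29
TE_max = 1010.43 * 0.29
TE_max = 293.0 kN

293.0


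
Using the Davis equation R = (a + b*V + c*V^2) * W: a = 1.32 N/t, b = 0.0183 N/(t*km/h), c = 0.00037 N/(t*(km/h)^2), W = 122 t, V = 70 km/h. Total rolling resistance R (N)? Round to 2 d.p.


b*V = 0.0183 * 70 = 1.281
c*V^2 = 0.00037 * 4900 = 1.813
R_per_t = 1.32 + 1.281 + 1.813 = 4.414 N/t
R_total = 4.414 * 122 = 538.51 N

538.51


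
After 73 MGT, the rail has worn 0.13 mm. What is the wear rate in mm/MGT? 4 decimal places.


Wear rate = total wear / cumulative tonnage
Rate = 0.13 / 73
Rate = 0.0018 mm/MGT

0.0018


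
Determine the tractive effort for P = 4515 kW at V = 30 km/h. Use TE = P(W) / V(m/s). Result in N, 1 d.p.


Convert: P = 4515 kW = 4515000 W
V = 30 / 3.6 = 8.3333 m/s
TE = 4515000 / 8.3333
TE = 541800.0 N

541800.0


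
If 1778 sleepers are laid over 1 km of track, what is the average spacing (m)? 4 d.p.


Spacing = 1000 m / number of sleepers
Spacing = 1000 / 1778
Spacing = 0.5624 m

0.5624


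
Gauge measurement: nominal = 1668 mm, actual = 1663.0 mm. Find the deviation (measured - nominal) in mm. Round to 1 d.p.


Deviation = measured - nominal
Deviation = 1663.0 - 1668
Deviation = -5.0 mm

-5.0


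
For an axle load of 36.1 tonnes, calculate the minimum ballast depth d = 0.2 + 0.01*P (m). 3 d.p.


d = 0.2 + 0.01 * 36.1
d = 0.2 + 0.361
d = 0.561 m

0.561


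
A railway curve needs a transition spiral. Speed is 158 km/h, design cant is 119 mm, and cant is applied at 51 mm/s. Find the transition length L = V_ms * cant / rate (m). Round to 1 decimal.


Convert speed: V = 158 / 3.6 = 43.8889 m/s
L = 43.8889 * 119 / 51
L = 5222.7778 / 51
L = 102.4 m

102.4


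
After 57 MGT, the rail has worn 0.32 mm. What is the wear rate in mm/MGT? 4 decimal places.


Wear rate = total wear / cumulative tonnage
Rate = 0.32 / 57
Rate = 0.0056 mm/MGT

0.0056


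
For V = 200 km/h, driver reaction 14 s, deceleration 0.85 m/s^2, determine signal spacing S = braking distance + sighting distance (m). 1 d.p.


V = 200 / 3.6 = 55.5556 m/s
Braking distance = 55.5556^2 / (2*0.85) = 1815.541 m
Sighting distance = 55.5556 * 14 = 777.7778 m
S = 1815.541 + 777.7778 = 2593.3 m

2593.3


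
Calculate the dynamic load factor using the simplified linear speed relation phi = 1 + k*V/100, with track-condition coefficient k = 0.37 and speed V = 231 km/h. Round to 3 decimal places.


phi = 1 + k * V / 100
phi = 1 + 0.37 * 231 / 100
phi = 1 + 0.8547
phi = 1.855

1.855


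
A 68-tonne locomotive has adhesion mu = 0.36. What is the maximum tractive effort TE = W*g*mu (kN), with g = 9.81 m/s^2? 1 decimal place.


TE_max = W * g * mu
TE_max = 68 * 9.81 * 0.36
TE_max = 667.08 * 0.36
TE_max = 240.1 kN

240.1


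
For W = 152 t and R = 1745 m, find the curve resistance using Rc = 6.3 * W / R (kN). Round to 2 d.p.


Rc = 6.3 * W / R
Rc = 6.3 * 152 / 1745
Rc = 957.6 / 1745
Rc = 0.55 kN

0.55


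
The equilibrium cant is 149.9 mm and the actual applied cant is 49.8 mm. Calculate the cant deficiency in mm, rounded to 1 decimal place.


Cant deficiency = equilibrium cant - actual cant
CD = 149.9 - 49.8
CD = 100.1 mm

100.1


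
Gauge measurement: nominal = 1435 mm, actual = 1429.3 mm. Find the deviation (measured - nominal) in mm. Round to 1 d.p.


Deviation = measured - nominal
Deviation = 1429.3 - 1435
Deviation = -5.7 mm

-5.7


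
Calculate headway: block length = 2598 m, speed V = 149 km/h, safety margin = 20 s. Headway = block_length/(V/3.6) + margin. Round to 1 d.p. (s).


V = 149 / 3.6 = 41.3889 m/s
Block traversal time = 2598 / 41.3889 = 62.7705 s
Headway = 62.7705 + 20
Headway = 82.8 s

82.8


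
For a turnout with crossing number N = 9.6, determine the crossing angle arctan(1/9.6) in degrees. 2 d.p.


1/N = 1/9.6 = 0.104167
angle = arctan(0.104167) = 0.103792 rad
angle = 0.103792 * 180/pi = 5.95 degrees

5.95


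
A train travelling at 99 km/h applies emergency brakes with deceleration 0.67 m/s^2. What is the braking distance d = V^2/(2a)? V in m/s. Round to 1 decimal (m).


Convert speed: V = 99 / 3.6 = 27.5 m/s
V^2 = 756.25
d = 756.25 / (2 * 0.67)
d = 756.25 / 1.34
d = 564.4 m

564.4


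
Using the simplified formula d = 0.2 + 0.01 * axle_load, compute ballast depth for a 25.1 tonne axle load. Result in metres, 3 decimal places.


d = 0.2 + 0.01 * 25.1
d = 0.2 + 0.251
d = 0.451 m

0.451


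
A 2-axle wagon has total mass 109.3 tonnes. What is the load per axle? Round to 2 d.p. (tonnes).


Load per axle = total weight / number of axles
Load = 109.3 / 2
Load = 54.65 tonnes

54.65


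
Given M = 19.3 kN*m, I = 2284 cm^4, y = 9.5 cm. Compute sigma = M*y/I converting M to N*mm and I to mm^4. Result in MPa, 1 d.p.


Convert units:
M = 19.3 kN*m = 19300000 N*mm
y = 9.5 cm = 95 mm
I = 2284 cm^4 = 22840000 mm^4
sigma = 19300000 * 95 / 22840000
sigma = 80.3 MPa

80.3


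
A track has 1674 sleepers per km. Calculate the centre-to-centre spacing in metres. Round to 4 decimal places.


Spacing = 1000 m / number of sleepers
Spacing = 1000 / 1674
Spacing = 0.5974 m

0.5974


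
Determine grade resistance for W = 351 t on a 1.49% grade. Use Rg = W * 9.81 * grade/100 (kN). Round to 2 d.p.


Rg = W * 9.81 * grade / 100
Rg = 351 * 9.81 * 1.49 / 100
Rg = 3443.31 * 0.0149
Rg = 51.31 kN

51.31


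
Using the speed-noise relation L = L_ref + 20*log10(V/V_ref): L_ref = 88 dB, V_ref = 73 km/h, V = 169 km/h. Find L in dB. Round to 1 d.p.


V/V_ref = 169 / 73 = 2.315068
log10(2.315068) = 0.364564
20 * 0.364564 = 7.2913
L = 88 + 7.2913 = 95.3 dB

95.3


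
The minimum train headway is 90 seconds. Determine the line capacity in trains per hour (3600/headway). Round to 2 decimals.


Capacity = 3600 / headway
Capacity = 3600 / 90
Capacity = 40.00 trains/hour

40.00


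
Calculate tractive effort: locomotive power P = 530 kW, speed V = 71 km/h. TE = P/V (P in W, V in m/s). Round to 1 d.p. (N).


Convert: P = 530 kW = 530000 W
V = 71 / 3.6 = 19.7222 m/s
TE = 530000 / 19.7222
TE = 26873.2 N

26873.2


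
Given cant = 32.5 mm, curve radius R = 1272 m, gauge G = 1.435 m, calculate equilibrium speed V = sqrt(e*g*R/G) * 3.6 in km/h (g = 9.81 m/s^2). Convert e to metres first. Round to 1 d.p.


Convert cant: e = 32.5 mm = 0.0325 m
V_ms = sqrt(0.0325 * 9.81 * 1272 / 1.435)
V_ms = sqrt(282.610035) = 16.811 m/s
V = 16.811 * 3.6 = 60.5 km/h

60.5


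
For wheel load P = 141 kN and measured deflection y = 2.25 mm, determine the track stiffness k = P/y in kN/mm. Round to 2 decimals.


Track stiffness k = P / y
k = 141 / 2.25
k = 62.67 kN/mm

62.67


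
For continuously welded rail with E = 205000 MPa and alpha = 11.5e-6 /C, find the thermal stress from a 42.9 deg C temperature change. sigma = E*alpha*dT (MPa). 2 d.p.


sigma = E * alpha * dT
sigma = 205000 * 11.5e-6 * 42.9
sigma = 2.3575 * 42.9
sigma = 101.14 MPa

101.14


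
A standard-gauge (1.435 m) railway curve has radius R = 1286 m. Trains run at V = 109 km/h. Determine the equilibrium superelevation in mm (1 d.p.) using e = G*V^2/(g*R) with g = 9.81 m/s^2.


Convert speed: V = 109 / 3.6 = 30.2778 m/s
Apply formula: e = 1.435 * 30.2778^2 / (9.81 * 1286)
e = 1.435 * 916.7438 / 12615.66
e = 0.104277 m = 104.3 mm

104.3


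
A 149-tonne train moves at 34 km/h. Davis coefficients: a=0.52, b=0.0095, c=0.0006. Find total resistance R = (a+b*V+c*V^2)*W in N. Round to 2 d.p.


b*V = 0.0095 * 34 = 0.323
c*V^2 = 0.0006 * 1156 = 0.6936
R_per_t = 0.52 + 0.323 + 0.6936 = 1.5366 N/t
R_total = 1.5366 * 149 = 228.95 N

228.95


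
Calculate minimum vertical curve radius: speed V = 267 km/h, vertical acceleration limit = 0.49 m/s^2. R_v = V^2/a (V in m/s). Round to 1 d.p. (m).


Convert speed: V = 267 / 3.6 = 74.1667 m/s
V^2 = 5500.6944 m^2/s^2
R_v = 5500.6944 / 0.49
R_v = 11225.9 m

11225.9


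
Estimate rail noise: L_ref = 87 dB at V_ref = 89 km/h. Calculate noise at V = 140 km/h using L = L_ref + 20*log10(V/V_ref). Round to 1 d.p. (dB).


V/V_ref = 140 / 89 = 1.573034
log10(1.573034) = 0.196738
20 * 0.196738 = 3.9348
L = 87 + 3.9348 = 90.9 dB

90.9


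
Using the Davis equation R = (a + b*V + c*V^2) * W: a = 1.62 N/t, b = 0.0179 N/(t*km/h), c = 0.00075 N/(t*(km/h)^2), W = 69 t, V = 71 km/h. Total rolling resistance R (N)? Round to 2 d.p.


b*V = 0.0179 * 71 = 1.2709
c*V^2 = 0.00075 * 5041 = 3.78075
R_per_t = 1.62 + 1.2709 + 3.78075 = 6.67165 N/t
R_total = 6.67165 * 69 = 460.34 N

460.34


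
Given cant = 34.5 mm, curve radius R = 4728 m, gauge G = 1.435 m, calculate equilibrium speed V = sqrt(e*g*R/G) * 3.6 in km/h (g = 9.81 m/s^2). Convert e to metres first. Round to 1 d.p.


Convert cant: e = 34.5 mm = 0.0345 m
V_ms = sqrt(0.0345 * 9.81 * 4728 / 1.435)
V_ms = sqrt(1115.099624) = 33.3931 m/s
V = 33.3931 * 3.6 = 120.2 km/h

120.2


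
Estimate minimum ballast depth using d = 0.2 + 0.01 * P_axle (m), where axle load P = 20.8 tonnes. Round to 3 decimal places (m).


d = 0.2 + 0.01 * 20.8
d = 0.2 + 0.208
d = 0.408 m

0.408


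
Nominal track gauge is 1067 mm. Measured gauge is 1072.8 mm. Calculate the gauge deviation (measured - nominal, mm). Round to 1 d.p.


Deviation = measured - nominal
Deviation = 1072.8 - 1067
Deviation = 5.8 mm

5.8


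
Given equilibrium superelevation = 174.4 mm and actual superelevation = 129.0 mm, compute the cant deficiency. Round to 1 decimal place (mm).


Cant deficiency = equilibrium cant - actual cant
CD = 174.4 - 129.0
CD = 45.4 mm

45.4


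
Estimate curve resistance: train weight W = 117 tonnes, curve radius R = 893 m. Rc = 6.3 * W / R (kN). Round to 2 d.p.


Rc = 6.3 * W / R
Rc = 6.3 * 117 / 893
Rc = 737.1 / 893
Rc = 0.83 kN

0.83


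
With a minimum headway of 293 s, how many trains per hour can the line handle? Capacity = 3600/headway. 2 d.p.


Capacity = 3600 / headway
Capacity = 3600 / 293
Capacity = 12.29 trains/hour

12.29


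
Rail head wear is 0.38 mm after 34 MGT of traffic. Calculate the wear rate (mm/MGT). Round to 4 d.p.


Wear rate = total wear / cumulative tonnage
Rate = 0.38 / 34
Rate = 0.0112 mm/MGT

0.0112


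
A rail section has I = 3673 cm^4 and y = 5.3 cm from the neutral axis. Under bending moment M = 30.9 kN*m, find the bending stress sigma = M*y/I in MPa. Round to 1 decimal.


Convert units:
M = 30.9 kN*m = 30900000 N*mm
y = 5.3 cm = 53 mm
I = 3673 cm^4 = 36730000 mm^4
sigma = 30900000 * 53 / 36730000
sigma = 44.6 MPa

44.6


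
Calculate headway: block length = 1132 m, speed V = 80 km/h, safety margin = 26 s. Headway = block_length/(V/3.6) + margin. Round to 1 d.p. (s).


V = 80 / 3.6 = 22.2222 m/s
Block traversal time = 1132 / 22.2222 = 50.94 s
Headway = 50.94 + 26
Headway = 76.9 s

76.9


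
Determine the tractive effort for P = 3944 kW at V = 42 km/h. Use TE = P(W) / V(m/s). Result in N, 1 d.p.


Convert: P = 3944 kW = 3944000 W
V = 42 / 3.6 = 11.6667 m/s
TE = 3944000 / 11.6667
TE = 338057.1 N

338057.1


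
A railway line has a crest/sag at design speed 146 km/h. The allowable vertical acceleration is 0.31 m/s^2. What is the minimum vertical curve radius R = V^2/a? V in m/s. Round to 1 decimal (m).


Convert speed: V = 146 / 3.6 = 40.5556 m/s
V^2 = 1644.7531 m^2/s^2
R_v = 1644.7531 / 0.31
R_v = 5305.7 m

5305.7


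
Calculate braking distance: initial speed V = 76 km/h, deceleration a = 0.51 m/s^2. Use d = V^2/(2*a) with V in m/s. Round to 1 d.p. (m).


Convert speed: V = 76 / 3.6 = 21.1111 m/s
V^2 = 445.679
d = 445.679 / (2 * 0.51)
d = 445.679 / 1.02
d = 436.9 m

436.9


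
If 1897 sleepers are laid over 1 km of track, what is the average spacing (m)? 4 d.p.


Spacing = 1000 m / number of sleepers
Spacing = 1000 / 1897
Spacing = 0.5271 m

0.5271


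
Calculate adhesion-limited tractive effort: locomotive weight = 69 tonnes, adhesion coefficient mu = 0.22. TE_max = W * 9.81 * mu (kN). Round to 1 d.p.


TE_max = W * g * mu
TE_max = 69 * 9.81 * 0.22
TE_max = 676.89 * 0.22
TE_max = 148.9 kN

148.9


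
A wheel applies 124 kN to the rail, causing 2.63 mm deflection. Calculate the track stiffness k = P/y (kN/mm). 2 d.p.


Track stiffness k = P / y
k = 124 / 2.63
k = 47.15 kN/mm

47.15


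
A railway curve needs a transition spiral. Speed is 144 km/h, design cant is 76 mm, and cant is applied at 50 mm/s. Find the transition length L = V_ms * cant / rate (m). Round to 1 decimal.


Convert speed: V = 144 / 3.6 = 40.0 m/s
L = 40.0 * 76 / 50
L = 3040.0 / 50
L = 60.8 m

60.8


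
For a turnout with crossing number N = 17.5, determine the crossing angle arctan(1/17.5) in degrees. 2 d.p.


1/N = 1/17.5 = 0.057143
angle = arctan(0.057143) = 0.057081 rad
angle = 0.057081 * 180/pi = 3.27 degrees

3.27


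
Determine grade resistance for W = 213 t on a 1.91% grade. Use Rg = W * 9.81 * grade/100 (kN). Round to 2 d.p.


Rg = W * 9.81 * grade / 100
Rg = 213 * 9.81 * 1.91 / 100
Rg = 2089.53 * 0.0191
Rg = 39.91 kN

39.91


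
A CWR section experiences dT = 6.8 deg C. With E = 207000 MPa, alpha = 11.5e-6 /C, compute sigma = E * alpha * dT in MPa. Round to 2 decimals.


sigma = E * alpha * dT
sigma = 207000 * 11.5e-6 * 6.8
sigma = 2.3805 * 6.8
sigma = 16.19 MPa

16.19


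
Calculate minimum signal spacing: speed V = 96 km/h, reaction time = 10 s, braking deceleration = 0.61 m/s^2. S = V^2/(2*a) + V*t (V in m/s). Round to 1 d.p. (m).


V = 96 / 3.6 = 26.6667 m/s
Braking distance = 26.6667^2 / (2*0.61) = 582.878 m
Sighting distance = 26.6667 * 10 = 266.6667 m
S = 582.878 + 266.6667 = 849.5 m

849.5


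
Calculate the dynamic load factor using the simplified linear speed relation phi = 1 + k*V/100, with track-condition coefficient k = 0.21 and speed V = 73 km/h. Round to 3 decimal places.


phi = 1 + k * V / 100
phi = 1 + 0.21 * 73 / 100
phi = 1 + 0.1533
phi = 1.153

1.153


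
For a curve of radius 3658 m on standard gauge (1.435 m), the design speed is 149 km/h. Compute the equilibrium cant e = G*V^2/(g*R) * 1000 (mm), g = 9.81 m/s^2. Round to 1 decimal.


Convert speed: V = 149 / 3.6 = 41.3889 m/s
Apply formula: e = 1.435 * 41.3889^2 / (9.81 * 3658)
e = 1.435 * 1713.0401 / 35884.98
e = 0.068503 m = 68.5 mm

68.5


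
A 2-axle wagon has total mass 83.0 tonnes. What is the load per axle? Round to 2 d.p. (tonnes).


Load per axle = total weight / number of axles
Load = 83.0 / 2
Load = 41.50 tonnes

41.50


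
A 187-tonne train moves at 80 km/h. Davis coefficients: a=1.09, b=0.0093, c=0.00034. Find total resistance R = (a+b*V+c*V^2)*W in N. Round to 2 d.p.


b*V = 0.0093 * 80 = 0.744
c*V^2 = 0.00034 * 6400 = 2.176
R_per_t = 1.09 + 0.744 + 2.176 = 4.01 N/t
R_total = 4.01 * 187 = 749.87 N

749.87


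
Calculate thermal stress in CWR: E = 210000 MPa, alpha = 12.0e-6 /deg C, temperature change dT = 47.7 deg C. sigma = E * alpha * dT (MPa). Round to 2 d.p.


sigma = E * alpha * dT
sigma = 210000 * 12.0e-6 * 47.7
sigma = 2.52 * 47.7
sigma = 120.20 MPa

120.20


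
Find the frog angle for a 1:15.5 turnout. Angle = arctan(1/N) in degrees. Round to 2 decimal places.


1/N = 1/15.5 = 0.064516
angle = arctan(0.064516) = 0.064427 rad
angle = 0.064427 * 180/pi = 3.69 degrees

3.69


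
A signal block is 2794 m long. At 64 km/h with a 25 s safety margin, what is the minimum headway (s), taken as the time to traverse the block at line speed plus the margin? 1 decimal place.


V = 64 / 3.6 = 17.7778 m/s
Block traversal time = 2794 / 17.7778 = 157.1625 s
Headway = 157.1625 + 25
Headway = 182.2 s

182.2


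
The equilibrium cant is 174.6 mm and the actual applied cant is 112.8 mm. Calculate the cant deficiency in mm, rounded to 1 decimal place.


Cant deficiency = equilibrium cant - actual cant
CD = 174.6 - 112.8
CD = 61.8 mm

61.8


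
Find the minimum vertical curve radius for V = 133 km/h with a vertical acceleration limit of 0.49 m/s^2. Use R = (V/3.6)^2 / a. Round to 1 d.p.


Convert speed: V = 133 / 3.6 = 36.9444 m/s
V^2 = 1364.892 m^2/s^2
R_v = 1364.892 / 0.49
R_v = 2785.5 m

2785.5


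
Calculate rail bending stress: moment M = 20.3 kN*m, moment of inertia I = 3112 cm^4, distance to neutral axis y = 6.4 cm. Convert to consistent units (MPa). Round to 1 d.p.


Convert units:
M = 20.3 kN*m = 20300000 N*mm
y = 6.4 cm = 64 mm
I = 3112 cm^4 = 31120000 mm^4
sigma = 20300000 * 64 / 31120000
sigma = 41.7 MPa

41.7


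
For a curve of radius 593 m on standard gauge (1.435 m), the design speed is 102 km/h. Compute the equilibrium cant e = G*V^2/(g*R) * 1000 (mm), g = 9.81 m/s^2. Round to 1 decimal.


Convert speed: V = 102 / 3.6 = 28.3333 m/s
Apply formula: e = 1.435 * 28.3333^2 / (9.81 * 593)
e = 1.435 * 802.7778 / 5817.33
e = 0.198027 m = 198.0 mm

198.0


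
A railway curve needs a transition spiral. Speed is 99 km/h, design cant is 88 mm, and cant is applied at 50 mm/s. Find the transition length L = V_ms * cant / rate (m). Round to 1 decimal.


Convert speed: V = 99 / 3.6 = 27.5 m/s
L = 27.5 * 88 / 50
L = 2420.0 / 50
L = 48.4 m

48.4


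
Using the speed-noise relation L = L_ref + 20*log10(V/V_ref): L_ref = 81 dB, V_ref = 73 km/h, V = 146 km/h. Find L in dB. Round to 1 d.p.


V/V_ref = 146 / 73 = 2.0
log10(2.0) = 0.30103
20 * 0.30103 = 6.0206
L = 81 + 6.0206 = 87.0 dB

87.0


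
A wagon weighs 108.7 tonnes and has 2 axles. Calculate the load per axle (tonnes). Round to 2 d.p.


Load per axle = total weight / number of axles
Load = 108.7 / 2
Load = 54.35 tonnes

54.35


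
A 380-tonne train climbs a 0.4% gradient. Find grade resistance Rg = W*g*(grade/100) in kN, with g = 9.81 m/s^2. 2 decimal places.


Rg = W * 9.81 * grade / 100
Rg = 380 * 9.81 * 0.4 / 100
Rg = 3727.8 * 0.004
Rg = 14.91 kN

14.91


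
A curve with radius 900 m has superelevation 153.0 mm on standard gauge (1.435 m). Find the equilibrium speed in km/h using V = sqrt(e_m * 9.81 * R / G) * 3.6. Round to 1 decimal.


Convert cant: e = 153.0 mm = 0.1530 m
V_ms = sqrt(0.1530 * 9.81 * 900 / 1.435)
V_ms = sqrt(941.349826) = 30.6814 m/s
V = 30.6814 * 3.6 = 110.5 km/h

110.5


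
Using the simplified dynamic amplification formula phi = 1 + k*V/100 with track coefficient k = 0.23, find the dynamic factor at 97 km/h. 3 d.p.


phi = 1 + k * V / 100
phi = 1 + 0.23 * 97 / 100
phi = 1 + 0.2231
phi = 1.223

1.223


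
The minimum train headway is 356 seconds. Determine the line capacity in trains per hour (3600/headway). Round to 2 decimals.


Capacity = 3600 / headway
Capacity = 3600 / 356
Capacity = 10.11 trains/hour

10.11


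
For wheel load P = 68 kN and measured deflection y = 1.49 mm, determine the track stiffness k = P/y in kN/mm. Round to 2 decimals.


Track stiffness k = P / y
k = 68 / 1.49
k = 45.64 kN/mm

45.64


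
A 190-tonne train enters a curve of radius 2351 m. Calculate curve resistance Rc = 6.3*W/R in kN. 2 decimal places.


Rc = 6.3 * W / R
Rc = 6.3 * 190 / 2351
Rc = 1197.0 / 2351
Rc = 0.51 kN

0.51


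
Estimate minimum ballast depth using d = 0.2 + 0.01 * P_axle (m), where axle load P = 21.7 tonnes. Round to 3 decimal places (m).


d = 0.2 + 0.01 * 21.7
d = 0.2 + 0.217
d = 0.417 m

0.417


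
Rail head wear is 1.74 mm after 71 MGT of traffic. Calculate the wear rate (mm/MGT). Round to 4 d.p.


Wear rate = total wear / cumulative tonnage
Rate = 1.74 / 71
Rate = 0.0245 mm/MGT

0.0245


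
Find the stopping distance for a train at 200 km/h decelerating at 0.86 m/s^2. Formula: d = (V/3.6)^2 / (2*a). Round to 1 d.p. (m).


Convert speed: V = 200 / 3.6 = 55.5556 m/s
V^2 = 3086.4198
d = 3086.4198 / (2 * 0.86)
d = 3086.4198 / 1.72
d = 1794.4 m

1794.4


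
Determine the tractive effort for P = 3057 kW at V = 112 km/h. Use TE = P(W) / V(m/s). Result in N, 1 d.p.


Convert: P = 3057 kW = 3057000 W
V = 112 / 3.6 = 31.1111 m/s
TE = 3057000 / 31.1111
TE = 98260.7 N

98260.7


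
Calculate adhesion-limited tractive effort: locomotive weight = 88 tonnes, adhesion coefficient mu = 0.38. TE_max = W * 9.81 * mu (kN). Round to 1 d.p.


TE_max = W * g * mu
TE_max = 88 * 9.81 * 0.38
TE_max = 863.28 * 0.38
TE_max = 328.0 kN

328.0


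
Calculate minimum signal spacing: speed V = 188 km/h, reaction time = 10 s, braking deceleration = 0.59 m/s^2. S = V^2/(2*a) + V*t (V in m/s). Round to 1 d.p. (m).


V = 188 / 3.6 = 52.2222 m/s
Braking distance = 52.2222^2 / (2*0.59) = 2311.153 m
Sighting distance = 52.2222 * 10 = 522.2222 m
S = 2311.153 + 522.2222 = 2833.4 m

2833.4


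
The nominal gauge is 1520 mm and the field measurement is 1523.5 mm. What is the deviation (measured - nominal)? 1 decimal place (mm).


Deviation = measured - nominal
Deviation = 1523.5 - 1520
Deviation = 3.5 mm

3.5


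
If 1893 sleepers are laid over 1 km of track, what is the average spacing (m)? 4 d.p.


Spacing = 1000 m / number of sleepers
Spacing = 1000 / 1893
Spacing = 0.5283 m

0.5283


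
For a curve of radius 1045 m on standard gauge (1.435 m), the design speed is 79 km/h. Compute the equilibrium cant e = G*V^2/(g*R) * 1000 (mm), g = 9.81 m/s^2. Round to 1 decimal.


Convert speed: V = 79 / 3.6 = 21.9444 m/s
Apply formula: e = 1.435 * 21.9444^2 / (9.81 * 1045)
e = 1.435 * 481.5586 / 10251.45
e = 0.067409 m = 67.4 mm

67.4


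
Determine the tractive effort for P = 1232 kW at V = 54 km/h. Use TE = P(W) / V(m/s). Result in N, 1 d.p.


Convert: P = 1232 kW = 1232000 W
V = 54 / 3.6 = 15.0 m/s
TE = 1232000 / 15.0
TE = 82133.3 N

82133.3


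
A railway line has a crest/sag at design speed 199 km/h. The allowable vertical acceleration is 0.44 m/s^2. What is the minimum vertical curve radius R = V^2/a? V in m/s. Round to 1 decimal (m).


Convert speed: V = 199 / 3.6 = 55.2778 m/s
V^2 = 3055.6327 m^2/s^2
R_v = 3055.6327 / 0.44
R_v = 6944.6 m

6944.6


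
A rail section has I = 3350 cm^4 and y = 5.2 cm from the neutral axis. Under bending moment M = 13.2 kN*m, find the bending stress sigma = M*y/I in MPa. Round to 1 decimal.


Convert units:
M = 13.2 kN*m = 13200000 N*mm
y = 5.2 cm = 52 mm
I = 3350 cm^4 = 33500000 mm^4
sigma = 13200000 * 52 / 33500000
sigma = 20.5 MPa

20.5


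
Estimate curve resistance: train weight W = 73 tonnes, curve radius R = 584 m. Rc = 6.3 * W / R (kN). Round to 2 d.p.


Rc = 6.3 * W / R
Rc = 6.3 * 73 / 584
Rc = 459.9 / 584
Rc = 0.79 kN

0.79


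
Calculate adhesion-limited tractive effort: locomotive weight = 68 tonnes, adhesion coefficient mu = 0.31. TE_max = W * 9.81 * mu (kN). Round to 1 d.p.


TE_max = W * g * mu
TE_max = 68 * 9.81 * 0.31
TE_max = 667.08 * 0.31
TE_max = 206.8 kN

206.8


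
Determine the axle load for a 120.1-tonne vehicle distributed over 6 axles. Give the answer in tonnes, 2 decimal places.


Load per axle = total weight / number of axles
Load = 120.1 / 6
Load = 20.02 tonnes

20.02


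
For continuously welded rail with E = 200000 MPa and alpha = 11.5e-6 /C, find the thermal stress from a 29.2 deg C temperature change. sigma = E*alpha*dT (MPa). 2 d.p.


sigma = E * alpha * dT
sigma = 200000 * 11.5e-6 * 29.2
sigma = 2.3 * 29.2
sigma = 67.16 MPa

67.16


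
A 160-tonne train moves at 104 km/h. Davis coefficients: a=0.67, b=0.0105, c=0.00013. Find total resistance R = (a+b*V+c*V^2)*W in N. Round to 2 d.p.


b*V = 0.0105 * 104 = 1.092
c*V^2 = 0.00013 * 10816 = 1.40608
R_per_t = 0.67 + 1.092 + 1.40608 = 3.16808 N/t
R_total = 3.16808 * 160 = 506.89 N

506.89


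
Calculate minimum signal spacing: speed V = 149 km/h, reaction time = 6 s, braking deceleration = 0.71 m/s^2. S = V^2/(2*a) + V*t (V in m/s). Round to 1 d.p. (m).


V = 149 / 3.6 = 41.3889 m/s
Braking distance = 41.3889^2 / (2*0.71) = 1206.3663 m
Sighting distance = 41.3889 * 6 = 248.3333 m
S = 1206.3663 + 248.3333 = 1454.7 m

1454.7


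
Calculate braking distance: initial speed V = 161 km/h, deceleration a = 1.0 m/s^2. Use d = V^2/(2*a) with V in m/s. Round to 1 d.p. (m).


Convert speed: V = 161 / 3.6 = 44.7222 m/s
V^2 = 2000.0772
d = 2000.0772 / (2 * 1.0)
d = 2000.0772 / 2.0
d = 1000.0 m

1000.0


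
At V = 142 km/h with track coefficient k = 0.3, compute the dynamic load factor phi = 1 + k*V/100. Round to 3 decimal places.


phi = 1 + k * V / 100
phi = 1 + 0.3 * 142 / 100
phi = 1 + 0.426
phi = 1.426

1.426


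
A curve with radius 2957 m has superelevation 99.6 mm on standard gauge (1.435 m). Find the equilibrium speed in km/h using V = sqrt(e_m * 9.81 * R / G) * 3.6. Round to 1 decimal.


Convert cant: e = 99.6 mm = 0.0996 m
V_ms = sqrt(0.0996 * 9.81 * 2957 / 1.435)
V_ms = sqrt(2013.38936) = 44.8708 m/s
V = 44.8708 * 3.6 = 161.5 km/h

161.5


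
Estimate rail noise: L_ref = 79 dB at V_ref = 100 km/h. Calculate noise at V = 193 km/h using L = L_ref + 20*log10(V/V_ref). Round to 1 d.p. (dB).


V/V_ref = 193 / 100 = 1.93
log10(1.93) = 0.285557
20 * 0.285557 = 5.7111
L = 79 + 5.7111 = 84.7 dB

84.7


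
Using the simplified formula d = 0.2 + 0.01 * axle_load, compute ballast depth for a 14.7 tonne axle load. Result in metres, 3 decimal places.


d = 0.2 + 0.01 * 14.7
d = 0.2 + 0.147
d = 0.347 m

0.347


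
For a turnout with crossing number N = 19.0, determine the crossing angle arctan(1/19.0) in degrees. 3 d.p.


1/N = 1/19.0 = 0.052632
angle = arctan(0.052632) = 0.052583 rad
angle = 0.052583 * 180/pi = 3.013 degrees

3.013


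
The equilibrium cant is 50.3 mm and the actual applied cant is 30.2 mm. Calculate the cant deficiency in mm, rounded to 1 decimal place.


Cant deficiency = equilibrium cant - actual cant
CD = 50.3 - 30.2
CD = 20.1 mm

20.1


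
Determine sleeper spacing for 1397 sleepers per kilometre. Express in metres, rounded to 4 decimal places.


Spacing = 1000 m / number of sleepers
Spacing = 1000 / 1397
Spacing = 0.7158 m

0.7158


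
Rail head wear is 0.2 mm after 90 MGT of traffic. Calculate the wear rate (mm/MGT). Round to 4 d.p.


Wear rate = total wear / cumulative tonnage
Rate = 0.2 / 90
Rate = 0.0022 mm/MGT

0.0022


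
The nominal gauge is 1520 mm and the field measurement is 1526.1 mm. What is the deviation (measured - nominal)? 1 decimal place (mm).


Deviation = measured - nominal
Deviation = 1526.1 - 1520
Deviation = 6.1 mm

6.1


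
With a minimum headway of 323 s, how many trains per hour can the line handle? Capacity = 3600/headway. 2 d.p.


Capacity = 3600 / headway
Capacity = 3600 / 323
Capacity = 11.15 trains/hour

11.15


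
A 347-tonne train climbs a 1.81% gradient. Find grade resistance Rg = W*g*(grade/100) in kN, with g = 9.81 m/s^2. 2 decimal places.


Rg = W * 9.81 * grade / 100
Rg = 347 * 9.81 * 1.81 / 100
Rg = 3404.07 * 0.0181
Rg = 61.61 kN

61.61


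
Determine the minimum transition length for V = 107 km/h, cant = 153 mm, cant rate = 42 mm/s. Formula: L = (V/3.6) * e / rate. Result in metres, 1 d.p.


Convert speed: V = 107 / 3.6 = 29.7222 m/s
L = 29.7222 * 153 / 42
L = 4547.5 / 42
L = 108.3 m

108.3


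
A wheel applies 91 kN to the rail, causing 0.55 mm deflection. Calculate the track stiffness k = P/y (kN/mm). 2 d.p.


Track stiffness k = P / y
k = 91 / 0.55
k = 165.45 kN/mm

165.45


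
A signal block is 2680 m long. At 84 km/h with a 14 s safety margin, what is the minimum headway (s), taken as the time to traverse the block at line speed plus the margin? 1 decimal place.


V = 84 / 3.6 = 23.3333 m/s
Block traversal time = 2680 / 23.3333 = 114.8571 s
Headway = 114.8571 + 14
Headway = 128.9 s

128.9


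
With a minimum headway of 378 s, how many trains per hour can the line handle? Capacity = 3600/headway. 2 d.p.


Capacity = 3600 / headway
Capacity = 3600 / 378
Capacity = 9.52 trains/hour

9.52


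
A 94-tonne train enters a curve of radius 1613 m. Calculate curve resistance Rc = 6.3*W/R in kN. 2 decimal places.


Rc = 6.3 * W / R
Rc = 6.3 * 94 / 1613
Rc = 592.2 / 1613
Rc = 0.37 kN

0.37


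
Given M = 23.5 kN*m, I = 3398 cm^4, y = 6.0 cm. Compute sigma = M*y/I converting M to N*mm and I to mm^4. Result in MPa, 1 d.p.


Convert units:
M = 23.5 kN*m = 23500000 N*mm
y = 6.0 cm = 60 mm
I = 3398 cm^4 = 33980000 mm^4
sigma = 23500000 * 60 / 33980000
sigma = 41.5 MPa

41.5


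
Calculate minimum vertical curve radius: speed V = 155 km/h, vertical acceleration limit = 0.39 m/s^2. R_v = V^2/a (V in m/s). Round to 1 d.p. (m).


Convert speed: V = 155 / 3.6 = 43.0556 m/s
V^2 = 1853.7809 m^2/s^2
R_v = 1853.7809 / 0.39
R_v = 4753.3 m

4753.3


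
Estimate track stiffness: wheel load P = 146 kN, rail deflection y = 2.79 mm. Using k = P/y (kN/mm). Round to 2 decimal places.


Track stiffness k = P / y
k = 146 / 2.79
k = 52.33 kN/mm

52.33


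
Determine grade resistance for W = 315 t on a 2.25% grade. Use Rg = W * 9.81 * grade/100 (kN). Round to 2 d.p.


Rg = W * 9.81 * grade / 100
Rg = 315 * 9.81 * 2.25 / 100
Rg = 3090.15 * 0.0225
Rg = 69.53 kN

69.53


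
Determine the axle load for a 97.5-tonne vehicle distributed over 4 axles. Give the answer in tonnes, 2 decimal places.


Load per axle = total weight / number of axles
Load = 97.5 / 4
Load = 24.38 tonnes

24.38


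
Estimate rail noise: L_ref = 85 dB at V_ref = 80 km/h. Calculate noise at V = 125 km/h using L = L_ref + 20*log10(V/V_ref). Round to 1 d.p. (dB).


V/V_ref = 125 / 80 = 1.5625
log10(1.5625) = 0.19382
20 * 0.19382 = 3.8764
L = 85 + 3.8764 = 88.9 dB

88.9


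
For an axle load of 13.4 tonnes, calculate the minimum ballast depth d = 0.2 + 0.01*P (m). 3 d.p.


d = 0.2 + 0.01 * 13.4
d = 0.2 + 0.134
d = 0.334 m

0.334


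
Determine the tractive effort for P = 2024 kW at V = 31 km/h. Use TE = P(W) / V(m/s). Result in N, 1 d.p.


Convert: P = 2024 kW = 2024000 W
V = 31 / 3.6 = 8.6111 m/s
TE = 2024000 / 8.6111
TE = 235045.2 N

235045.2


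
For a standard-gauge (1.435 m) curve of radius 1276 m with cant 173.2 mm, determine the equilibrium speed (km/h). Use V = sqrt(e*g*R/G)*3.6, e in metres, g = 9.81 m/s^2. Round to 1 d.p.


Convert cant: e = 173.2 mm = 0.1732 m
V_ms = sqrt(0.1732 * 9.81 * 1276 / 1.435)
V_ms = sqrt(1510.830238) = 38.8694 m/s
V = 38.8694 * 3.6 = 139.9 km/h

139.9


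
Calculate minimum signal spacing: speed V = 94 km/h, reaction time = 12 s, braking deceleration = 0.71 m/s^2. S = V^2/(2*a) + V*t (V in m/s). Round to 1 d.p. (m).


V = 94 / 3.6 = 26.1111 m/s
Braking distance = 26.1111^2 / (2*0.71) = 480.1339 m
Sighting distance = 26.1111 * 12 = 313.3333 m
S = 480.1339 + 313.3333 = 793.5 m

793.5


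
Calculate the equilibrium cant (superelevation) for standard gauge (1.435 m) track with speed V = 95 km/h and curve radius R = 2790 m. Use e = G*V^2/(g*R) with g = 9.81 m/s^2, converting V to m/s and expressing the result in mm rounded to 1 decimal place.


Convert speed: V = 95 / 3.6 = 26.3889 m/s
Apply formula: e = 1.435 * 26.3889^2 / (9.81 * 2790)
e = 1.435 * 696.3735 / 27369.9
e = 0.036511 m = 36.5 mm

36.5


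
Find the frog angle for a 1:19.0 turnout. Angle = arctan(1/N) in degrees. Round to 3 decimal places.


1/N = 1/19.0 = 0.052632
angle = arctan(0.052632) = 0.052583 rad
angle = 0.052583 * 180/pi = 3.013 degrees

3.013


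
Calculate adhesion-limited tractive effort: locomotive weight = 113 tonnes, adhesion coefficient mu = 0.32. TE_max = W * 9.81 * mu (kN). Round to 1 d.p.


TE_max = W * g * mu
TE_max = 113 * 9.81 * 0.32
TE_max = 1108.53 * 0.32
TE_max = 354.7 kN

354.7


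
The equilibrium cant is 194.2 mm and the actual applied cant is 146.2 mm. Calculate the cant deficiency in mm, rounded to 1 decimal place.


Cant deficiency = equilibrium cant - actual cant
CD = 194.2 - 146.2
CD = 48.0 mm

48.0


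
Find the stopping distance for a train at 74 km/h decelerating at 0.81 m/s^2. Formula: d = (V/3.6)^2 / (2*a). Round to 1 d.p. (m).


Convert speed: V = 74 / 3.6 = 20.5556 m/s
V^2 = 422.5309
d = 422.5309 / (2 * 0.81)
d = 422.5309 / 1.62
d = 260.8 m

260.8


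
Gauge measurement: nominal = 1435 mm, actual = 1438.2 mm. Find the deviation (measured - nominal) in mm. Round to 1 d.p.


Deviation = measured - nominal
Deviation = 1438.2 - 1435
Deviation = 3.2 mm

3.2


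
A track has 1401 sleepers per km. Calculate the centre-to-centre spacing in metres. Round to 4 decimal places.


Spacing = 1000 m / number of sleepers
Spacing = 1000 / 1401
Spacing = 0.7138 m

0.7138


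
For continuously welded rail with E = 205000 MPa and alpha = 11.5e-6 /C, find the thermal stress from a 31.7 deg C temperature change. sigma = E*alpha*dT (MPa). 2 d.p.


sigma = E * alpha * dT
sigma = 205000 * 11.5e-6 * 31.7
sigma = 2.3575 * 31.7
sigma = 74.73 MPa

74.73


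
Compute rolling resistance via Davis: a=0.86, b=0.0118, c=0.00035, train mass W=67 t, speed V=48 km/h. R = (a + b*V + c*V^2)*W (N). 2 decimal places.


b*V = 0.0118 * 48 = 0.5664
c*V^2 = 0.00035 * 2304 = 0.8064
R_per_t = 0.86 + 0.5664 + 0.8064 = 2.2328 N/t
R_total = 2.2328 * 67 = 149.60 N

149.60


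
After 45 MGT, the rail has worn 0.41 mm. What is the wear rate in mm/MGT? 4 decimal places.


Wear rate = total wear / cumulative tonnage
Rate = 0.41 / 45
Rate = 0.0091 mm/MGT

0.0091


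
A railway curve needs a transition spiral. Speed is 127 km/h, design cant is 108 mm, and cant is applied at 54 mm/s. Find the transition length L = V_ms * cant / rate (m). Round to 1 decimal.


Convert speed: V = 127 / 3.6 = 35.2778 m/s
L = 35.2778 * 108 / 54
L = 3810.0 / 54
L = 70.6 m

70.6


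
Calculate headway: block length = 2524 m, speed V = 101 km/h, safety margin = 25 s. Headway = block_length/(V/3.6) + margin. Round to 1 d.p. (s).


V = 101 / 3.6 = 28.0556 m/s
Block traversal time = 2524 / 28.0556 = 89.9644 s
Headway = 89.9644 + 25
Headway = 115.0 s

115.0


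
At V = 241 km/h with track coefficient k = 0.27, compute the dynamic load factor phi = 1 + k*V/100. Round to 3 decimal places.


phi = 1 + k * V / 100
phi = 1 + 0.27 * 241 / 100
phi = 1 + 0.6507
phi = 1.651

1.651


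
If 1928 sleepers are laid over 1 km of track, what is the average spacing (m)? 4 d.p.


Spacing = 1000 m / number of sleepers
Spacing = 1000 / 1928
Spacing = 0.5187 m

0.5187


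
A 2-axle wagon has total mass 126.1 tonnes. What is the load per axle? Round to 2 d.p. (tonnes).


Load per axle = total weight / number of axles
Load = 126.1 / 2
Load = 63.05 tonnes

63.05


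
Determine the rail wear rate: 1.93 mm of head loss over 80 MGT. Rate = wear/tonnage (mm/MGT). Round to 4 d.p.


Wear rate = total wear / cumulative tonnage
Rate = 1.93 / 80
Rate = 0.0241 mm/MGT

0.0241
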